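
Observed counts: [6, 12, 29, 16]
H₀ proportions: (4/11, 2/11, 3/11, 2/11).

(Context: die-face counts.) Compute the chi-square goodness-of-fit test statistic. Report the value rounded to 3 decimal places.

n = 63; E_i = n·p_i = [22.91, 11.45, 17.18, 11.45]
χ² = (6−22.91)²/22.91 + (12−11.45)²/11.45 + (29−17.18)²/17.18 + (16−11.45)²/11.45 = 22.4392
df = 3

test statistic = 22.439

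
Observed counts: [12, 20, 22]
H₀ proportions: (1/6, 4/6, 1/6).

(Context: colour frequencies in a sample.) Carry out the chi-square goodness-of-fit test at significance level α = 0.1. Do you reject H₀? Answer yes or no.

n = 54; E_i = n·p_i = [9.00, 36.00, 9.00]
χ² = (12−9.00)²/9.00 + (20−36.00)²/36.00 + (22−9.00)²/9.00 = 26.8889
df = 2
p-value (upper-tail) = 0.00000
At α=0.1: p < α → reject H₀

reject H₀: yes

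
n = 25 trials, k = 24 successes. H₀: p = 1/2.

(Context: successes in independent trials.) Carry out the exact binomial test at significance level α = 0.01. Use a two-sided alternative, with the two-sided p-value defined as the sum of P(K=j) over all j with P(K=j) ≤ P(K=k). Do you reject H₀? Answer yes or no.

Exact binomial: n=25, k=24, p₀=1/2=0.5000
P(X=j) = C(n,j)·p₀^j·(1−p₀)^(n−j); p = Σ P(X=j) over j with P(X=j) ≤ P(X=24)
p-value (two-sided) = 0.00000
At α=0.01: p < α → reject H₀

reject H₀: yes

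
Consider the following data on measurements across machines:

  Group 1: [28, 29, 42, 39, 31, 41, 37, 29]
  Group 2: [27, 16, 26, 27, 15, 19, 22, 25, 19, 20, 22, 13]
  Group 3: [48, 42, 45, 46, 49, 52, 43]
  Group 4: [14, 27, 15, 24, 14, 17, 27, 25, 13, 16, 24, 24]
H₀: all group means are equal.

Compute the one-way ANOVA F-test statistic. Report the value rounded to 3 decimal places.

test statistic = 52.687

Group means [34.50, 20.92, 46.43, 20.00], grand mean 28.000
SSB = Σnᵢ(x̄ᵢ−x̄)² = 4085.369; SSW = ΣΣ(x−x̄ᵢ)² = 904.631
MSB = 4085.369/3 = 1361.7897; MSW = 904.631/35 = 25.8466
F = MSB/MSW = 52.6874
df = (3, 35)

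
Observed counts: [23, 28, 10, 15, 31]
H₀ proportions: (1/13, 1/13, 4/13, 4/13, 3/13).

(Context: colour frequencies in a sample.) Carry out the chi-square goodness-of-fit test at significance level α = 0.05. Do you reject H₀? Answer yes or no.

n = 107; E_i = n·p_i = [8.23, 8.23, 32.92, 32.92, 24.69]
χ² = (23−8.23)²/8.23 + (28−8.23)²/8.23 + (10−32.92)²/32.92 + (15−32.92)²/32.92 + (31−24.69)²/24.69 = 101.3139
df = 4
p-value (upper-tail) = 0.00000
At α=0.05: p < α → reject H₀

reject H₀: yes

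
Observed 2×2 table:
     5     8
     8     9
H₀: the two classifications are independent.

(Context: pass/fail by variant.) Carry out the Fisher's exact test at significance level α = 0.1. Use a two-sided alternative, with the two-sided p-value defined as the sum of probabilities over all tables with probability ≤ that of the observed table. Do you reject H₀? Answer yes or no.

Margins: r₁=13, r₂=17, c₁=13, c₂=17, n=30
p_obs = C(13,5)·C(17,8)/C(30,13); sum pmf over tables with pmf ≤ p_obs
p-value (two-sided) = 0.72134
At α=0.1: p ≥ α → fail to reject H₀

reject H₀: no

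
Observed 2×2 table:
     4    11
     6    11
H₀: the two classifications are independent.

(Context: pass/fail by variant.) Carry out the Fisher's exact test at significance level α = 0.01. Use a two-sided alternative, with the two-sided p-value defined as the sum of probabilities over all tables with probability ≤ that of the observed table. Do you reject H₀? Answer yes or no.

reject H₀: no

Margins: r₁=15, r₂=17, c₁=10, c₂=22, n=32
p_obs = C(15,4)·C(17,6)/C(32,10); sum pmf over tables with pmf ≤ p_obs
p-value (two-sided) = 0.71195
At α=0.01: p ≥ α → fail to reject H₀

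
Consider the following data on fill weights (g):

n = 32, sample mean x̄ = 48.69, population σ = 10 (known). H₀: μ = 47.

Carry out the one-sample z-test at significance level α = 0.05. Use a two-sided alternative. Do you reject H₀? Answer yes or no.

SE = σ/√n = 10/√32 = 1.7678
z = (x̄−μ₀)/SE = (48.69−47)/1.7678 = 0.9560
p-value (two-sided) = 0.33907
At α=0.05: p ≥ α → fail to reject H₀

reject H₀: no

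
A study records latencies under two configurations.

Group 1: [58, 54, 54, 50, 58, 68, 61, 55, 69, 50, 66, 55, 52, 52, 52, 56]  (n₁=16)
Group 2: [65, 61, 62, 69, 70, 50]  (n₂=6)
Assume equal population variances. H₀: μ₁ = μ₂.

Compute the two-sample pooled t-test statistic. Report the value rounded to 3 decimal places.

x̄₁=56.875, s₁=6.131, n₁=16
x̄₂=62.833, s₂=7.250, n₂=6
s_p² = [15·6.131² + 5·7.250²]/20 = 41.3292
SE = √(s_p²·(1/16+1/6)) = 3.0775
t = (56.875−62.833)/3.0775 = -1.9361
df = 20

test statistic = -1.936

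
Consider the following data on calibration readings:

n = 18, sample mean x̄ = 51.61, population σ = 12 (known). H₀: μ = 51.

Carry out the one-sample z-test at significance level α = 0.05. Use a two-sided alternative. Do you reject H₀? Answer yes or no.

reject H₀: no

SE = σ/√n = 12/√18 = 2.8284
z = (x̄−μ₀)/SE = (51.61−51)/2.8284 = 0.2157
p-value (two-sided) = 0.82925
At α=0.05: p ≥ α → fail to reject H₀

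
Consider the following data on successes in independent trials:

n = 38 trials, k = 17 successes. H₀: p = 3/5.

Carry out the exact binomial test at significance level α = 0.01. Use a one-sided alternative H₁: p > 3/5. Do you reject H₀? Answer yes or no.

Exact binomial: n=38, k=17, p₀=3/5=0.6000
P(X≥17) from Σ C(n,i)·p₀^i·(1−p₀)^(n−i)
p-value (one-sided, H₁ greater) = 0.98054
At α=0.01: p ≥ α → fail to reject H₀

reject H₀: no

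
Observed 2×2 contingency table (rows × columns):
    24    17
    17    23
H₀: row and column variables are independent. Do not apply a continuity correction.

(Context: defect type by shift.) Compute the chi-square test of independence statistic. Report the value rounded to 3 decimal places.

Row totals [41, 40], col totals [41, 40], n=81
χ² = (24−20.75)²/20.75 + (17−20.25)²/20.25 + (17−20.25)²/20.25 + (23−19.75)²/19.75 = 2.0831
df = 1

test statistic = 2.083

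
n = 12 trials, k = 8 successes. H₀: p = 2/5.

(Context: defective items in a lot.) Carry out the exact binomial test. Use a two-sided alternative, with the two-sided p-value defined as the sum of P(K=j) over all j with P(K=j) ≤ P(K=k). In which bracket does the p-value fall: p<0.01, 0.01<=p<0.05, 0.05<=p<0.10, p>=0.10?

p-value bracket: 0.05<=p<0.10

Exact binomial: n=12, k=8, p₀=2/5=0.4000
P(X=j) = C(n,j)·p₀^j·(1−p₀)^(n−j); p = Σ P(X=j) over j with P(X=j) ≤ P(X=8)
p-value (two-sided) = 0.07690
→ bracket: 0.05<=p<0.10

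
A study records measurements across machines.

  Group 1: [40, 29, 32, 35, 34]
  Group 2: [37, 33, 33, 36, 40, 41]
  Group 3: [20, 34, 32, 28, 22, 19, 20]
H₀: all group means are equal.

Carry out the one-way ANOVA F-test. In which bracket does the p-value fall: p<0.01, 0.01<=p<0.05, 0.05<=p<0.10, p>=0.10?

Group means [34.00, 36.67, 25.00], grand mean 31.389
SSB = Σnᵢ(x̄ᵢ−x̄)² = 486.944; SSW = ΣΣ(x−x̄ᵢ)² = 357.333
MSB = 486.944/2 = 243.4722; MSW = 357.333/15 = 23.8222
F = MSB/MSW = 10.2204
df = (2, 15)
p-value (upper-tail) = 0.00158
→ bracket: p<0.01

p-value bracket: p<0.01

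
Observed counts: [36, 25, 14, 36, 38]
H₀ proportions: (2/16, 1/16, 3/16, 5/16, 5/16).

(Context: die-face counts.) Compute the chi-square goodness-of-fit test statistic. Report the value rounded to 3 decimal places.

test statistic = 53.559

n = 149; E_i = n·p_i = [18.62, 9.31, 27.94, 46.56, 46.56]
χ² = (36−18.62)²/18.62 + (25−9.31)²/9.31 + (14−27.94)²/27.94 + (36−46.56)²/46.56 + (38−46.56)²/46.56 = 53.5593
df = 4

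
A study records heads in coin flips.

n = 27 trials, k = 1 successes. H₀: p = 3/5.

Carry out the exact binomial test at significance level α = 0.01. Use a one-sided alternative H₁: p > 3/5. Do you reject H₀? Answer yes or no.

Exact binomial: n=27, k=1, p₀=3/5=0.6000
P(X≥1) from Σ C(n,i)·p₀^i·(1−p₀)^(n−i)
p-value (one-sided, H₁ greater) = 1.00000
At α=0.01: p ≥ α → fail to reject H₀

reject H₀: no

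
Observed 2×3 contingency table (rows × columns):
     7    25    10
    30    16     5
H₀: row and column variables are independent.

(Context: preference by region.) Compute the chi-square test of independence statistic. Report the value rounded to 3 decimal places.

test statistic = 17.230

Row totals [42, 51], col totals [37, 41, 15], n=93
χ² = (7−16.71)²/16.71 + (25−18.52)²/18.52 + (10−6.77)²/6.77 + (30−20.29)²/20.29 + (16−22.48)²/22.48 + (5−8.23)²/8.23 = 17.2300
df = 2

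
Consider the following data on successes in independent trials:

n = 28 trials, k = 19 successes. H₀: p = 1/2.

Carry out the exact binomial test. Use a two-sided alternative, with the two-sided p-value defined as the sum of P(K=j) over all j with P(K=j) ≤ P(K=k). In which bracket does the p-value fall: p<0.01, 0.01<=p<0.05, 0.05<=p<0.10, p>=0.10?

Exact binomial: n=28, k=19, p₀=1/2=0.5000
P(X=j) = C(n,j)·p₀^j·(1−p₀)^(n−j); p = Σ P(X=j) over j with P(X=j) ≤ P(X=19)
p-value (two-sided) = 0.08716
→ bracket: 0.05<=p<0.10

p-value bracket: 0.05<=p<0.10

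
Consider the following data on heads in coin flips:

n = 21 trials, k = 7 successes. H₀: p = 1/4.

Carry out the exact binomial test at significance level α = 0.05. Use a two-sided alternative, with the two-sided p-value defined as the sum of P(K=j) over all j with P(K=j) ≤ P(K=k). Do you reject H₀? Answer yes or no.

reject H₀: no

Exact binomial: n=21, k=7, p₀=1/4=0.2500
P(X=j) = C(n,j)·p₀^j·(1−p₀)^(n−j); p = Σ P(X=j) over j with P(X=j) ≤ P(X=7)
p-value (two-sided) = 0.44805
At α=0.05: p ≥ α → fail to reject H₀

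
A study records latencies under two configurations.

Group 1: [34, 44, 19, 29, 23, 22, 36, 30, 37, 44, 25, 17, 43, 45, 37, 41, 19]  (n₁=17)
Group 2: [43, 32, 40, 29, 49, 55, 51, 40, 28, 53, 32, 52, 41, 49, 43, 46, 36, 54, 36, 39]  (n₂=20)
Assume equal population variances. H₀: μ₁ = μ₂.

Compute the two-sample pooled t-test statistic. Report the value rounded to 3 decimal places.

x̄₁=32.059, s₁=9.795, n₁=17
x̄₂=42.400, s₂=8.531, n₂=20
s_p² = [16·9.795² + 19·8.531²]/35 = 83.3640
SE = √(s_p²·(1/17+1/20)) = 3.0120
t = (32.059−42.400)/3.0120 = -3.4334
df = 35

test statistic = -3.433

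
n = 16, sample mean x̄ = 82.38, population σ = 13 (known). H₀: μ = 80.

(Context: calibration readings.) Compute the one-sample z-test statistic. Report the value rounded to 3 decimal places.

SE = σ/√n = 13/√16 = 3.2500
z = (x̄−μ₀)/SE = (82.38−80)/3.2500 = 0.7323

test statistic = 0.732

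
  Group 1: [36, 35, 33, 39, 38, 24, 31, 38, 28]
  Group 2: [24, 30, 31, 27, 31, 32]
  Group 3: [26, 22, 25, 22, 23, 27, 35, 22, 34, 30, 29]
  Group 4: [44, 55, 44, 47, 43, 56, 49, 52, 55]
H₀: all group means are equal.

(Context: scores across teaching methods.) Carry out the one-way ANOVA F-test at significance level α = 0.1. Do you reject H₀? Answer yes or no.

reject H₀: yes

Group means [33.56, 29.17, 26.82, 49.44], grand mean 34.771
SSB = Σnᵢ(x̄ᵢ−x̄)² = 2835.257; SSW = ΣΣ(x−x̄ᵢ)² = 692.914
MSB = 2835.257/3 = 945.0858; MSW = 692.914/31 = 22.3521
F = MSB/MSW = 42.2818
df = (3, 31)
p-value (upper-tail) = 0.00000
At α=0.1: p < α → reject H₀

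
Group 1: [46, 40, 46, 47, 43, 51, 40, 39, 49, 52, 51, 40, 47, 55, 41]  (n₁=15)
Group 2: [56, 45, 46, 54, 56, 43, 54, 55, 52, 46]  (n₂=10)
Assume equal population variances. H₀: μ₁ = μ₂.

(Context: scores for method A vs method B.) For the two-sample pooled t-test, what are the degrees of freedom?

df = n₁ + n₂ − 2 = 15 + 10 − 2 = 23

degrees of freedom = 23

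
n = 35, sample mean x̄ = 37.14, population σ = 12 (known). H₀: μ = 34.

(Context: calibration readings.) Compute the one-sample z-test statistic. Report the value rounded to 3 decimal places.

SE = σ/√n = 12/√35 = 2.0284
z = (x̄−μ₀)/SE = (37.14−34)/2.0284 = 1.5480

test statistic = 1.548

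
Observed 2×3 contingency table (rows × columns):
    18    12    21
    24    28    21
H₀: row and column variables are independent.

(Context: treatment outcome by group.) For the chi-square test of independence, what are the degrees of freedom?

degrees of freedom = 2

df = (r−1)(c−1) = (2−1)·(3−1) = 2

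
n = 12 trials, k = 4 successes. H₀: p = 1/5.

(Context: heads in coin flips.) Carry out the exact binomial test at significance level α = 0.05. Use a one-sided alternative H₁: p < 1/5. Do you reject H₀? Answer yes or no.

Exact binomial: n=12, k=4, p₀=1/5=0.2000
P(X≤4) from Σ C(n,i)·p₀^i·(1−p₀)^(n−i)
p-value (one-sided, H₁ less) = 0.92744
At α=0.05: p ≥ α → fail to reject H₀

reject H₀: no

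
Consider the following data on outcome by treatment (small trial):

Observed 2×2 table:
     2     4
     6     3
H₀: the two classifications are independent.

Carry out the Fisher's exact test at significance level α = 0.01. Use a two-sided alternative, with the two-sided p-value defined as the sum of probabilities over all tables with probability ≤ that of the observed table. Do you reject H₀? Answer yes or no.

reject H₀: no

Margins: r₁=6, r₂=9, c₁=8, c₂=7, n=15
p_obs = C(6,2)·C(9,6)/C(15,8); sum pmf over tables with pmf ≤ p_obs
p-value (two-sided) = 0.31469
At α=0.01: p ≥ α → fail to reject H₀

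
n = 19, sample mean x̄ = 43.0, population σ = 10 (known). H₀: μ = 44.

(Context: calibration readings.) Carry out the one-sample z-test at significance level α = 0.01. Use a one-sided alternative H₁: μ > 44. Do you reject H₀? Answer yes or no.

SE = σ/√n = 10/√19 = 2.2942
z = (x̄−μ₀)/SE = (43.0−44)/2.2942 = -0.4359
p-value (one-sided, H₁ greater) = 0.66854
At α=0.01: p ≥ α → fail to reject H₀

reject H₀: no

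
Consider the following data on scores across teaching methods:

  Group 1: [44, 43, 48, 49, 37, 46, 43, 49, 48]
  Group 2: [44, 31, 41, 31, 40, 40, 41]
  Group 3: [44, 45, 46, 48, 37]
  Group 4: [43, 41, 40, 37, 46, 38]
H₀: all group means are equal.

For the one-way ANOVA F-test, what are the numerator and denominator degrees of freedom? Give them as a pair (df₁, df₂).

degrees of freedom = [3, 23]

k = 4 groups, N = 27 total
df = (k−1, N−k) = (4−1, 27−4) = (3, 23)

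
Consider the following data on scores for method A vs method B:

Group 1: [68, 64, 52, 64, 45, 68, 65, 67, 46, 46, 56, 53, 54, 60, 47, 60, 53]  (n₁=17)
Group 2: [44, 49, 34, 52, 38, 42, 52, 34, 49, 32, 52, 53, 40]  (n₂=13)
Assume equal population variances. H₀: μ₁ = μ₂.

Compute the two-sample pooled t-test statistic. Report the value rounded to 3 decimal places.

test statistic = 4.409

x̄₁=56.941, s₁=8.197, n₁=17
x̄₂=43.923, s₂=7.762, n₂=13
s_p² = [16·8.197² + 12·7.762²]/28 = 64.2094
SE = √(s_p²·(1/17+1/13)) = 2.9523
t = (56.941−43.923)/2.9523 = 4.4094
df = 28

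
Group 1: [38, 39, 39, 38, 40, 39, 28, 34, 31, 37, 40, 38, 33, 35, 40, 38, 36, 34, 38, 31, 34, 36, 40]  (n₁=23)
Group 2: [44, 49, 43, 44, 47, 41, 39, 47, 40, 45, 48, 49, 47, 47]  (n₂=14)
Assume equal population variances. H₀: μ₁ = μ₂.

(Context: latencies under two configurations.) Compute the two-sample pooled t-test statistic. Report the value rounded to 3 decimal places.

x̄₁=36.348, s₁=3.339, n₁=23
x̄₂=45.000, s₂=3.282, n₂=14
s_p² = [22·3.339² + 13·3.282²]/35 = 11.0062
SE = √(s_p²·(1/23+1/14)) = 1.1246
t = (36.348−45.000)/1.1246 = -7.6937
df = 35

test statistic = -7.694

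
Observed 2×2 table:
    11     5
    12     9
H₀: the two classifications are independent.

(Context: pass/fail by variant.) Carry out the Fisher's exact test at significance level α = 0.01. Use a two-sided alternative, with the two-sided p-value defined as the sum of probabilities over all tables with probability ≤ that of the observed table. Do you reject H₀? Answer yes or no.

reject H₀: no

Margins: r₁=16, r₂=21, c₁=23, c₂=14, n=37
p_obs = C(16,11)·C(21,12)/C(37,23); sum pmf over tables with pmf ≤ p_obs
p-value (two-sided) = 0.51535
At α=0.01: p ≥ α → fail to reject H₀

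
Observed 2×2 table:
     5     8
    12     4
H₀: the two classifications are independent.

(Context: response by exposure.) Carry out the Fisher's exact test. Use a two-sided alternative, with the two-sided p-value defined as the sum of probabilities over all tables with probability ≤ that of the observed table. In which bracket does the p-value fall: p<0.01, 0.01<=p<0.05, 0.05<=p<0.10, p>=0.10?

Margins: r₁=13, r₂=16, c₁=17, c₂=12, n=29
p_obs = C(13,5)·C(16,12)/C(29,17); sum pmf over tables with pmf ≤ p_obs
p-value (two-sided) = 0.06670
→ bracket: 0.05<=p<0.10

p-value bracket: 0.05<=p<0.10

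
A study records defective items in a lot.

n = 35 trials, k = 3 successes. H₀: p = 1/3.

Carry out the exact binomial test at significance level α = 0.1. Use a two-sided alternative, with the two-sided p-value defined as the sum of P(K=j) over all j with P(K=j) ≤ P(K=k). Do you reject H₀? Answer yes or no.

Exact binomial: n=35, k=3, p₀=1/3=0.3333
P(X=j) = C(n,j)·p₀^j·(1−p₀)^(n−j); p = Σ P(X=j) over j with P(X=j) ≤ P(X=3)
p-value (two-sided) = 0.00101
At α=0.1: p < α → reject H₀

reject H₀: yes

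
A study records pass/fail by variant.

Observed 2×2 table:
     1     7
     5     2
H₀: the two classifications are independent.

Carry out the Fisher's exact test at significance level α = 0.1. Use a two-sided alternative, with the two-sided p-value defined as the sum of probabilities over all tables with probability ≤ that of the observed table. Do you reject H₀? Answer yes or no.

Margins: r₁=8, r₂=7, c₁=6, c₂=9, n=15
p_obs = C(8,1)·C(7,5)/C(15,6); sum pmf over tables with pmf ≤ p_obs
p-value (two-sided) = 0.04056
At α=0.1: p < α → reject H₀

reject H₀: yes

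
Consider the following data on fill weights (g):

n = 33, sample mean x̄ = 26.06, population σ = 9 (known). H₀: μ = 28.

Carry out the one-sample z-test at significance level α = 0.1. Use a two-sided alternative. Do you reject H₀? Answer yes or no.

SE = σ/√n = 9/√33 = 1.5667
z = (x̄−μ₀)/SE = (26.06−28)/1.5667 = -1.2383
p-value (two-sided) = 0.21562
At α=0.1: p ≥ α → fail to reject H₀

reject H₀: no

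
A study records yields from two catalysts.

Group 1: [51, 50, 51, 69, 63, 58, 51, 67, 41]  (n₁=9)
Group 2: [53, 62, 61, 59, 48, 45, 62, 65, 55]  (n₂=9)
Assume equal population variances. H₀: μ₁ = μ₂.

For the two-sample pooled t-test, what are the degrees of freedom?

degrees of freedom = 16

df = n₁ + n₂ − 2 = 9 + 9 − 2 = 16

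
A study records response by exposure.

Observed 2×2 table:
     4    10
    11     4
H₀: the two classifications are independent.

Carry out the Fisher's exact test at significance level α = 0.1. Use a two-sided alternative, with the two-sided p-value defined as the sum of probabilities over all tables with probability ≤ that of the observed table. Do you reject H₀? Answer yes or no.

Margins: r₁=14, r₂=15, c₁=15, c₂=14, n=29
p_obs = C(14,4)·C(15,11)/C(29,15); sum pmf over tables with pmf ≤ p_obs
p-value (two-sided) = 0.02684
At α=0.1: p < α → reject H₀

reject H₀: yes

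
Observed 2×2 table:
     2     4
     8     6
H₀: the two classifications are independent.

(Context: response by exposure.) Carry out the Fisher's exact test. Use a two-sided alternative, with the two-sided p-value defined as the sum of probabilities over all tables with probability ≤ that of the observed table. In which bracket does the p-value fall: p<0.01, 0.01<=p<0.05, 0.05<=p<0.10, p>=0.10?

p-value bracket: p>=0.10

Margins: r₁=6, r₂=14, c₁=10, c₂=10, n=20
p_obs = C(6,2)·C(14,8)/C(20,10); sum pmf over tables with pmf ≤ p_obs
p-value (two-sided) = 0.62848
→ bracket: p>=0.10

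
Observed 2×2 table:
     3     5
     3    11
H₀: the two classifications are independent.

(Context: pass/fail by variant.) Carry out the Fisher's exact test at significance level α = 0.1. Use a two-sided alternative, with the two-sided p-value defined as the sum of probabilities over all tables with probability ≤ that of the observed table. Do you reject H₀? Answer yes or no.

Margins: r₁=8, r₂=14, c₁=6, c₂=16, n=22
p_obs = C(8,3)·C(14,3)/C(22,6); sum pmf over tables with pmf ≤ p_obs
p-value (two-sided) = 0.62436
At α=0.1: p ≥ α → fail to reject H₀

reject H₀: no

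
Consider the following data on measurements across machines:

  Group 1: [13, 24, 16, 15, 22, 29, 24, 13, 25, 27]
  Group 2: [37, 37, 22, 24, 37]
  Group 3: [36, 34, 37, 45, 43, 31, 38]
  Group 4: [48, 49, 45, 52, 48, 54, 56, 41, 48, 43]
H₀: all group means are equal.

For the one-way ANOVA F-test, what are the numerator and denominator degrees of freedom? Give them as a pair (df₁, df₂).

k = 4 groups, N = 32 total
df = (k−1, N−k) = (4−1, 32−4) = (3, 28)

degrees of freedom = [3, 28]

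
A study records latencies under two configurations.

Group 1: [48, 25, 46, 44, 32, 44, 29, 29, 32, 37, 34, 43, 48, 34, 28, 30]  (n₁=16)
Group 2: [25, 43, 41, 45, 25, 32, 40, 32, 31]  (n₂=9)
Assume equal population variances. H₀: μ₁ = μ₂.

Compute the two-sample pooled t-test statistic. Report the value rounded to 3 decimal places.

test statistic = 0.480

x̄₁=36.438, s₁=7.840, n₁=16
x̄₂=34.889, s₂=7.574, n₂=9
s_p² = [15·7.840² + 8·7.574²]/23 = 60.0359
SE = √(s_p²·(1/16+1/9)) = 3.2285
t = (36.438−34.889)/3.2285 = 0.4797
df = 23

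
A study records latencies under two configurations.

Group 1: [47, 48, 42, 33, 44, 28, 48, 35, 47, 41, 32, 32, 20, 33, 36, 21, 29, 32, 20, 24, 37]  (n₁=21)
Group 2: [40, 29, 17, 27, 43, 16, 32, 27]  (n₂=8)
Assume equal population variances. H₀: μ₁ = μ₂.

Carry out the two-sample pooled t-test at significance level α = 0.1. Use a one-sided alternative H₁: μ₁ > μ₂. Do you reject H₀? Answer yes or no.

x̄₁=34.714, s₁=9.171, n₁=21
x̄₂=28.875, s₂=9.613, n₂=8
s_p² = [20·9.171² + 7·9.613²]/27 = 86.2652
SE = √(s_p²·(1/21+1/8)) = 3.8589
t = (34.714−28.875)/3.8589 = 1.5132
df = 27
p-value (one-sided, H₁ greater) = 0.07092
At α=0.1: p < α → reject H₀

reject H₀: yes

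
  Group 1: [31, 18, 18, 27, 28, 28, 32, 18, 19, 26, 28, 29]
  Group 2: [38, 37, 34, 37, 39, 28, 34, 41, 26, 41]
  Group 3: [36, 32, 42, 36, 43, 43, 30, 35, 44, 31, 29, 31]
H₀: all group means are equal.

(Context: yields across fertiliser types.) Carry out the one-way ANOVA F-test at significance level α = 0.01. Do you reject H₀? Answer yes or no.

reject H₀: yes

Group means [25.17, 35.50, 36.00], grand mean 32.029
SSB = Σnᵢ(x̄ᵢ−x̄)² = 874.804; SSW = ΣΣ(x−x̄ᵢ)² = 900.167
MSB = 874.804/2 = 437.4020; MSW = 900.167/31 = 29.0376
F = MSB/MSW = 15.0633
df = (2, 31)
p-value (upper-tail) = 0.00003
At α=0.01: p < α → reject H₀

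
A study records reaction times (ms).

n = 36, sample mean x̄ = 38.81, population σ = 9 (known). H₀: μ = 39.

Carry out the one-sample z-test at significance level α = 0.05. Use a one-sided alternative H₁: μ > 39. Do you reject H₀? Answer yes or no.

SE = σ/√n = 9/√36 = 1.5000
z = (x̄−μ₀)/SE = (38.81−39)/1.5000 = -0.1267
p-value (one-sided, H₁ greater) = 0.55040
At α=0.05: p ≥ α → fail to reject H₀

reject H₀: no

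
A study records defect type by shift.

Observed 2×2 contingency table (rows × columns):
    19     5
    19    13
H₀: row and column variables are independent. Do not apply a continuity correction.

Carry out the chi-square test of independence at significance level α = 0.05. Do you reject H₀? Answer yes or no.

Row totals [24, 32], col totals [38, 18], n=56
χ² = (19−16.29)²/16.29 + (5−7.71)²/7.71 + (19−21.71)²/21.71 + (13−10.29)²/10.29 = 2.4630
df = 1
p-value (upper-tail) = 0.11656
At α=0.05: p ≥ α → fail to reject H₀

reject H₀: no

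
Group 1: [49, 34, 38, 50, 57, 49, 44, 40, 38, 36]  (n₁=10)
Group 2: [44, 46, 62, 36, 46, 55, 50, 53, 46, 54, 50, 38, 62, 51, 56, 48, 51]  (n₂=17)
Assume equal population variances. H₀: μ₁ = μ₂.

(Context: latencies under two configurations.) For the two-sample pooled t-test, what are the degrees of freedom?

degrees of freedom = 25

df = n₁ + n₂ − 2 = 10 + 17 − 2 = 25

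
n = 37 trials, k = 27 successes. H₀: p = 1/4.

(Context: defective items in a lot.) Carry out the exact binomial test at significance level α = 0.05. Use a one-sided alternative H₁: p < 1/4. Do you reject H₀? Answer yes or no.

reject H₀: no

Exact binomial: n=37, k=27, p₀=1/4=0.2500
P(X≤27) from Σ C(n,i)·p₀^i·(1−p₀)^(n−i)
p-value (one-sided, H₁ less) = 1.00000
At α=0.05: p ≥ α → fail to reject H₀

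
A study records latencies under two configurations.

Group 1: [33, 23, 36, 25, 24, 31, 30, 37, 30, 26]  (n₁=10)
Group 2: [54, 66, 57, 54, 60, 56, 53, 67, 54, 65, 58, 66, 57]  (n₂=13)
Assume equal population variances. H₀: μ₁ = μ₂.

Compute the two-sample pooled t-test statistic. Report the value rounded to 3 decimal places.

x̄₁=29.500, s₁=4.927, n₁=10
x̄₂=59.000, s₂=5.228, n₂=13
s_p² = [9·4.927² + 12·5.228²]/21 = 26.0238
SE = √(s_p²·(1/10+1/13)) = 2.1457
t = (29.500−59.000)/2.1457 = -13.7482
df = 21

test statistic = -13.748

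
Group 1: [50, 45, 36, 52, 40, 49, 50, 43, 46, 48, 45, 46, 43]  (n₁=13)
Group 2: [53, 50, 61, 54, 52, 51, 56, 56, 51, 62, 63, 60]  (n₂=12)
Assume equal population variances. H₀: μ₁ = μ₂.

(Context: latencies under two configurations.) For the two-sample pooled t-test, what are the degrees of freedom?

degrees of freedom = 23

df = n₁ + n₂ − 2 = 13 + 12 − 2 = 23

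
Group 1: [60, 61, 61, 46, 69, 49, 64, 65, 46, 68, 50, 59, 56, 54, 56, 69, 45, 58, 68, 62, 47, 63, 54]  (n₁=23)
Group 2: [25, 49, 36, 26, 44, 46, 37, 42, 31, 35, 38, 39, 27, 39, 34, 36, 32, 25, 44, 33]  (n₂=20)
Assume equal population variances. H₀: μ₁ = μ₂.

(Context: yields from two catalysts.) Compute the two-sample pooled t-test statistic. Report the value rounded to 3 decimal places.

x̄₁=57.826, s₁=7.843, n₁=23
x̄₂=35.900, s₂=7.011, n₂=20
s_p² = [22·7.843² + 19·7.011²]/41 = 55.7830
SE = √(s_p²·(1/23+1/20)) = 2.2835
t = (57.826−35.900)/2.2835 = 9.6018
df = 41

test statistic = 9.602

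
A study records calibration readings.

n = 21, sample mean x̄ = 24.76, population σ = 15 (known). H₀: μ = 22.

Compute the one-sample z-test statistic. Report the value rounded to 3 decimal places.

test statistic = 0.843

SE = σ/√n = 15/√21 = 3.2733
z = (x̄−μ₀)/SE = (24.76−22)/3.2733 = 0.8432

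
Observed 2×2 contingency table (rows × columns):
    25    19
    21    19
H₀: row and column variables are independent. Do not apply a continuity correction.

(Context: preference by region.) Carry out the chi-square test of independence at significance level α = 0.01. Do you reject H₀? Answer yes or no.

Row totals [44, 40], col totals [46, 38], n=84
χ² = (25−24.10)²/24.10 + (19−19.90)²/19.90 + (21−21.90)²/21.90 + (19−18.10)²/18.10 = 0.1577
df = 1
p-value (upper-tail) = 0.69128
At α=0.01: p ≥ α → fail to reject H₀

reject H₀: no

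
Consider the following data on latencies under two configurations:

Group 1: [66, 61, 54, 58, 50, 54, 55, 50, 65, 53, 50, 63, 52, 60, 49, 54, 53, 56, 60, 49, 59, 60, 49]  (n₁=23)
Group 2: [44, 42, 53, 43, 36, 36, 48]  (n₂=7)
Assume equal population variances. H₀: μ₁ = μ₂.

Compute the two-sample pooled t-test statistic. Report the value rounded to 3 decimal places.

x̄₁=55.652, s₁=5.288, n₁=23
x̄₂=43.143, s₂=6.122, n₂=7
s_p² = [22·5.288² + 6·6.122²]/28 = 30.0027
SE = √(s_p²·(1/23+1/7)) = 2.3644
t = (55.652−43.143)/2.3644 = 5.2906
df = 28

test statistic = 5.291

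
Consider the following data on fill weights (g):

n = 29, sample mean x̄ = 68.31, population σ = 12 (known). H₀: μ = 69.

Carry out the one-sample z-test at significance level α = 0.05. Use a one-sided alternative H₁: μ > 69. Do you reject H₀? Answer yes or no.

SE = σ/√n = 12/√29 = 2.2283
z = (x̄−μ₀)/SE = (68.31−69)/2.2283 = -0.3096
p-value (one-sided, H₁ greater) = 0.62159
At α=0.05: p ≥ α → fail to reject H₀

reject H₀: no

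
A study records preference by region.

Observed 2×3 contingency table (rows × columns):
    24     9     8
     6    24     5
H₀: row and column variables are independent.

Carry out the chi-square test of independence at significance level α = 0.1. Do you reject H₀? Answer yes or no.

Row totals [41, 35], col totals [30, 33, 13], n=76
χ² = (24−16.18)²/16.18 + (9−17.80)²/17.80 + (8−7.01)²/7.01 + (6−13.82)²/13.82 + (24−15.20)²/15.20 + (5−5.99)²/5.99 = 17.9487
df = 2
p-value (upper-tail) = 0.00013
At α=0.1: p < α → reject H₀

reject H₀: yes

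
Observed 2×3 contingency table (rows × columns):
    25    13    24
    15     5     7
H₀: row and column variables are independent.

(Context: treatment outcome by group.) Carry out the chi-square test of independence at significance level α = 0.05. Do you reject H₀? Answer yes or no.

reject H₀: no

Row totals [62, 27], col totals [40, 18, 31], n=89
χ² = (25−27.87)²/27.87 + (13−12.54)²/12.54 + (24−21.60)²/21.60 + (15−12.13)²/12.13 + (5−5.46)²/5.46 + (7−9.40)²/9.40 = 1.9094
df = 2
p-value (upper-tail) = 0.38493
At α=0.05: p ≥ α → fail to reject H₀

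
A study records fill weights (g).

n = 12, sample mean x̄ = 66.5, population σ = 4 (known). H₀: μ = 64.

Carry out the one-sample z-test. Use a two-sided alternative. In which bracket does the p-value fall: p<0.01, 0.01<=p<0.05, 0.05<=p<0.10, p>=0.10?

SE = σ/√n = 4/√12 = 1.1547
z = (x̄−μ₀)/SE = (66.5−64)/1.1547 = 2.1651
p-value (two-sided) = 0.03038
→ bracket: 0.01<=p<0.05

p-value bracket: 0.01<=p<0.05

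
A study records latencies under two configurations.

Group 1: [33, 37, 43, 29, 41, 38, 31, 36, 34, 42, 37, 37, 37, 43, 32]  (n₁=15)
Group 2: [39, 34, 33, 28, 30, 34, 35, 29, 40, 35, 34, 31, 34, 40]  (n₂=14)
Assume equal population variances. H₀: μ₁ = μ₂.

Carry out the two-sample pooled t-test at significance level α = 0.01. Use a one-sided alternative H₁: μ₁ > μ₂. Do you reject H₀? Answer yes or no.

x̄₁=36.667, s₁=4.337, n₁=15
x̄₂=34.000, s₂=3.783, n₂=14
s_p² = [14·4.337² + 13·3.783²]/27 = 16.6420
SE = √(s_p²·(1/15+1/14)) = 1.5160
t = (36.667−34.000)/1.5160 = 1.7590
df = 27
p-value (one-sided, H₁ greater) = 0.04495
At α=0.01: p ≥ α → fail to reject H₀

reject H₀: no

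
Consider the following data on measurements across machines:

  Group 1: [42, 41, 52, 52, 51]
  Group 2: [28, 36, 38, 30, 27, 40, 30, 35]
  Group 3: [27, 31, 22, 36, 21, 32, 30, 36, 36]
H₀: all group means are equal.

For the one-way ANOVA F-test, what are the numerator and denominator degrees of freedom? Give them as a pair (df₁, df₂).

k = 3 groups, N = 22 total
df = (k−1, N−k) = (3−1, 22−3) = (2, 19)

degrees of freedom = [2, 19]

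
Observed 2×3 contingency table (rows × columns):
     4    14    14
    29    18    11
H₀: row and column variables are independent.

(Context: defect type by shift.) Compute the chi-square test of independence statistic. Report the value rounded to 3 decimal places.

Row totals [32, 58], col totals [33, 32, 25], n=90
χ² = (4−11.73)²/11.73 + (14−11.38)²/11.38 + (14−8.89)²/8.89 + (29−21.27)²/21.27 + (18−20.62)²/20.62 + (11−16.11)²/16.11 = 13.4072
df = 2

test statistic = 13.407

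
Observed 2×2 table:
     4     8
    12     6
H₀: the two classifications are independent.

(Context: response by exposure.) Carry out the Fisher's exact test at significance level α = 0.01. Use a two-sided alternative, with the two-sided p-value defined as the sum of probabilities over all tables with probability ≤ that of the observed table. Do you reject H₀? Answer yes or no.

reject H₀: no

Margins: r₁=12, r₂=18, c₁=16, c₂=14, n=30
p_obs = C(12,4)·C(18,12)/C(30,16); sum pmf over tables with pmf ≤ p_obs
p-value (two-sided) = 0.13491
At α=0.01: p ≥ α → fail to reject H₀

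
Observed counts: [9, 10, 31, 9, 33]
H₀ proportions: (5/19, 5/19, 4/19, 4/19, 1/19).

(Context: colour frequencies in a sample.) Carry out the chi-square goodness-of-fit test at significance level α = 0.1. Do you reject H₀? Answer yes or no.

reject H₀: yes

n = 92; E_i = n·p_i = [24.21, 24.21, 19.37, 19.37, 4.84]
χ² = (9−24.21)²/24.21 + (10−24.21)²/24.21 + (31−19.37)²/19.37 + (9−19.37)²/19.37 + (33−4.84)²/4.84 = 194.1772
df = 4
p-value (upper-tail) = 0.00000
At α=0.1: p < α → reject H₀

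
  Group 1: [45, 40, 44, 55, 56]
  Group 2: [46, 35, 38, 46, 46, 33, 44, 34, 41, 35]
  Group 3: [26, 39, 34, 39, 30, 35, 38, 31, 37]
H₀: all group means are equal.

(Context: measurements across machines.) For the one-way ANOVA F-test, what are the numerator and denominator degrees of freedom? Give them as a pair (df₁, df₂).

k = 3 groups, N = 24 total
df = (k−1, N−k) = (3−1, 24−3) = (2, 21)

degrees of freedom = [2, 21]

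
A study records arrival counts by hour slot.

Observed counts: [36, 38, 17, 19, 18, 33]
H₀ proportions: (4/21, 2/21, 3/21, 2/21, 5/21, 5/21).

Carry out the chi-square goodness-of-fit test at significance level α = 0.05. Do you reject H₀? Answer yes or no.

reject H₀: yes

n = 161; E_i = n·p_i = [30.67, 15.33, 23.00, 15.33, 38.33, 38.33]
χ² = (36−30.67)²/30.67 + (38−15.33)²/15.33 + (17−23.00)²/23.00 + (19−15.33)²/15.33 + (18−38.33)²/38.33 + (33−38.33)²/38.33 = 48.4043
df = 5
p-value (upper-tail) = 0.00000
At α=0.05: p < α → reject H₀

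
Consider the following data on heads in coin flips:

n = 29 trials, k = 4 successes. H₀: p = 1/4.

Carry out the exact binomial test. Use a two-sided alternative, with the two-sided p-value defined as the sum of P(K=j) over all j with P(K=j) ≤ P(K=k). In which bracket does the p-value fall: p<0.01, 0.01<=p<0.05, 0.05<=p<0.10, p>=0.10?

p-value bracket: p>=0.10

Exact binomial: n=29, k=4, p₀=1/4=0.2500
P(X=j) = C(n,j)·p₀^j·(1−p₀)^(n−j); p = Σ P(X=j) over j with P(X=j) ≤ P(X=4)
p-value (two-sided) = 0.20086
→ bracket: p>=0.10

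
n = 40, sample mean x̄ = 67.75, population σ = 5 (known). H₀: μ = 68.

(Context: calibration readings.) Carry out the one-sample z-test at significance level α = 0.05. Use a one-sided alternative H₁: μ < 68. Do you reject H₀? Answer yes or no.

SE = σ/√n = 5/√40 = 0.7906
z = (x̄−μ₀)/SE = (67.75−68)/0.7906 = -0.3162
p-value (one-sided, H₁ less) = 0.37591
At α=0.05: p ≥ α → fail to reject H₀

reject H₀: no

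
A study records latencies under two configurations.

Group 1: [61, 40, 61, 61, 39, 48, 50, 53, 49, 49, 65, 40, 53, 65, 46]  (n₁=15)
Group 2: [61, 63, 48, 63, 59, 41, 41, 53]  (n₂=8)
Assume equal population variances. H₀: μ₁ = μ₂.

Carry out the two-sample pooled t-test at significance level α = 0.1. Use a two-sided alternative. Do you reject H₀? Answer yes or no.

reject H₀: no

x̄₁=52.000, s₁=8.920, n₁=15
x̄₂=53.625, s₂=9.334, n₂=8
s_p² = [14·8.920² + 7·9.334²]/21 = 82.0893
SE = √(s_p²·(1/15+1/8)) = 3.9666
t = (52.000−53.625)/3.9666 = -0.4097
df = 21
p-value (two-sided) = 0.68619
At α=0.1: p ≥ α → fail to reject H₀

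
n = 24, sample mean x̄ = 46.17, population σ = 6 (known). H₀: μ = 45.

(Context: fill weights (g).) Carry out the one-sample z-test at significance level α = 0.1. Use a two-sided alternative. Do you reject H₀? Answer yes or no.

reject H₀: no

SE = σ/√n = 6/√24 = 1.2247
z = (x̄−μ₀)/SE = (46.17−45)/1.2247 = 0.9553
p-value (two-sided) = 0.33943
At α=0.1: p ≥ α → fail to reject H₀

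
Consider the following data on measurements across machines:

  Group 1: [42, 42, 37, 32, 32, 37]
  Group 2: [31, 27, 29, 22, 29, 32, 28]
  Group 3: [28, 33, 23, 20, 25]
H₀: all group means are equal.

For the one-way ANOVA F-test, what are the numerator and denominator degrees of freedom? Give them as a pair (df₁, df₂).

degrees of freedom = [2, 15]

k = 3 groups, N = 18 total
df = (k−1, N−k) = (3−1, 18−3) = (2, 15)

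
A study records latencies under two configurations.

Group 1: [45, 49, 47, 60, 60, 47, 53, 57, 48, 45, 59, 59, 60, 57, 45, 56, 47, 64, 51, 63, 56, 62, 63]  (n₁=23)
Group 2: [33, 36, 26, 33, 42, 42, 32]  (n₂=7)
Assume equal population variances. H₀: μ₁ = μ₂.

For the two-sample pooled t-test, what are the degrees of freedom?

degrees of freedom = 28

df = n₁ + n₂ − 2 = 23 + 7 − 2 = 28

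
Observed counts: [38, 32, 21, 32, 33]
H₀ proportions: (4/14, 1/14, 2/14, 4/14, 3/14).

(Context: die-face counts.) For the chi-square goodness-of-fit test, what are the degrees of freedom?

df = k − 1 = 5 − 1 = 4

degrees of freedom = 4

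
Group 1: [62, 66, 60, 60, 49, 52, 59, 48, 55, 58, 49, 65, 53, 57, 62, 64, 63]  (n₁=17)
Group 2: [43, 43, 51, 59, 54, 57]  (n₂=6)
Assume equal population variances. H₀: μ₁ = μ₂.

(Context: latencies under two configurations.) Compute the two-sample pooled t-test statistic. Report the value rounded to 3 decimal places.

x̄₁=57.765, s₁=5.847, n₁=17
x̄₂=51.167, s₂=6.882, n₂=6
s_p² = [16·5.847² + 5·6.882²]/21 = 37.3282
SE = √(s_p²·(1/17+1/6)) = 2.9012
t = (57.765−51.167)/2.9012 = 2.2742
df = 21

test statistic = 2.274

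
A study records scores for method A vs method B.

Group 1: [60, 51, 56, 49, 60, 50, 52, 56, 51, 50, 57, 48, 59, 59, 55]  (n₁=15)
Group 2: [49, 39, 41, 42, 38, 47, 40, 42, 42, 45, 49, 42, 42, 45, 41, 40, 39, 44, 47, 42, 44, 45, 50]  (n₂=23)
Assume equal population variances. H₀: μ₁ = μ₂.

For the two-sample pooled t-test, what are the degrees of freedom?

degrees of freedom = 36

df = n₁ + n₂ − 2 = 15 + 23 − 2 = 36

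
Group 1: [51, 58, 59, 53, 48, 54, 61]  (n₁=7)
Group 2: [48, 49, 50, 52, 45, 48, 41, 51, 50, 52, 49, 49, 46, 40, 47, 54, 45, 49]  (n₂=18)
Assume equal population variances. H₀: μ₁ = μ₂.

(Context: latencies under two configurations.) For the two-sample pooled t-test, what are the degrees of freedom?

degrees of freedom = 23

df = n₁ + n₂ − 2 = 7 + 18 − 2 = 23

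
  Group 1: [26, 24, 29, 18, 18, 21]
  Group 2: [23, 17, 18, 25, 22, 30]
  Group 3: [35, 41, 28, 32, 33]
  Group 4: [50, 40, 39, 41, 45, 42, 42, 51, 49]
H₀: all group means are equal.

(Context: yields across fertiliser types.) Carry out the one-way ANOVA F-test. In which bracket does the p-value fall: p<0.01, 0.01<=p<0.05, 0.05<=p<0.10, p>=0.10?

p-value bracket: p<0.01

Group means [22.67, 22.50, 33.80, 44.33], grand mean 32.269
SSB = Σnᵢ(x̄ᵢ−x̄)² = 2447.482; SSW = ΣΣ(x−x̄ᵢ)² = 471.633
MSB = 2447.482/3 = 815.8274; MSW = 471.633/22 = 21.4379
F = MSB/MSW = 38.0554
df = (3, 22)
p-value (upper-tail) = 0.00000
→ bracket: p<0.01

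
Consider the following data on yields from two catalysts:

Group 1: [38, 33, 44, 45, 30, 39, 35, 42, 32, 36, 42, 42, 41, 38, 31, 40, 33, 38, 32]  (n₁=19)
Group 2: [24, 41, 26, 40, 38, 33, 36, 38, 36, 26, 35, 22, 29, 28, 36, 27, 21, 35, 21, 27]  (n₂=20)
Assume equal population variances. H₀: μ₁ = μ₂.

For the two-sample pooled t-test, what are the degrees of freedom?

degrees of freedom = 37

df = n₁ + n₂ − 2 = 19 + 20 − 2 = 37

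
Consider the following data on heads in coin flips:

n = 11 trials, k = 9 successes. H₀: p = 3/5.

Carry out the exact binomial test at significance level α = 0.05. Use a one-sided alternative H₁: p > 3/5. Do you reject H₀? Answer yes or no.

Exact binomial: n=11, k=9, p₀=3/5=0.6000
P(X≥9) from Σ C(n,i)·p₀^i·(1−p₀)^(n−i)
p-value (one-sided, H₁ greater) = 0.11892
At α=0.05: p ≥ α → fail to reject H₀

reject H₀: no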